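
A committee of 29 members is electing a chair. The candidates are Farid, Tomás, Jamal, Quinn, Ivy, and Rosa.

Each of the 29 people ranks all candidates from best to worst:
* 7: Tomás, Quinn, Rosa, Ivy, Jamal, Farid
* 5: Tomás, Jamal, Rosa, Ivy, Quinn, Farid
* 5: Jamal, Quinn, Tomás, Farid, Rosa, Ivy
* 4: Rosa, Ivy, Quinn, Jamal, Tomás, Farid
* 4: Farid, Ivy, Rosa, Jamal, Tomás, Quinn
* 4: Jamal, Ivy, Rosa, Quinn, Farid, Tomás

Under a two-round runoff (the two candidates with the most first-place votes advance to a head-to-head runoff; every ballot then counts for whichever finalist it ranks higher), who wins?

Round 1 first-place votes: Farid 4, Tomás 12, Jamal 9, Quinn 0, Ivy 0, Rosa 4. Tomás and Jamal advance.
Runoff: Tomás is ranked above Jamal on 12 ballots, Jamal above Tomás on 17.

Jamal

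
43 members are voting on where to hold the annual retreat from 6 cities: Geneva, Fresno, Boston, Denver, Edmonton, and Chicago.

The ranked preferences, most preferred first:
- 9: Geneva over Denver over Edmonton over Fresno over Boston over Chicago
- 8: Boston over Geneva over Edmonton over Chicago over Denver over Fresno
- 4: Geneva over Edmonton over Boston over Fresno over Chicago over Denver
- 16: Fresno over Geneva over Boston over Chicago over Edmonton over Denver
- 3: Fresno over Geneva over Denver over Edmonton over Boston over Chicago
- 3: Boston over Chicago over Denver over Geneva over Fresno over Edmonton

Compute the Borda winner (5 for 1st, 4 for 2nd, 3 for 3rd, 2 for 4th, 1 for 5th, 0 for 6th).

Geneva

Geneva: 9×5 + 8×4 + 4×5 + 16×4 + 3×4 + 3×2 = 179
Fresno: 9×2 + 8×0 + 4×2 + 16×5 + 3×5 + 3×1 = 124
Boston: 9×1 + 8×5 + 4×3 + 16×3 + 3×1 + 3×5 = 127
Denver: 9×4 + 8×1 + 4×0 + 16×0 + 3×3 + 3×3 = 62
Edmonton: 9×3 + 8×3 + 4×4 + 16×1 + 3×2 + 3×0 = 89
Chicago: 9×0 + 8×2 + 4×1 + 16×2 + 3×0 + 3×4 = 64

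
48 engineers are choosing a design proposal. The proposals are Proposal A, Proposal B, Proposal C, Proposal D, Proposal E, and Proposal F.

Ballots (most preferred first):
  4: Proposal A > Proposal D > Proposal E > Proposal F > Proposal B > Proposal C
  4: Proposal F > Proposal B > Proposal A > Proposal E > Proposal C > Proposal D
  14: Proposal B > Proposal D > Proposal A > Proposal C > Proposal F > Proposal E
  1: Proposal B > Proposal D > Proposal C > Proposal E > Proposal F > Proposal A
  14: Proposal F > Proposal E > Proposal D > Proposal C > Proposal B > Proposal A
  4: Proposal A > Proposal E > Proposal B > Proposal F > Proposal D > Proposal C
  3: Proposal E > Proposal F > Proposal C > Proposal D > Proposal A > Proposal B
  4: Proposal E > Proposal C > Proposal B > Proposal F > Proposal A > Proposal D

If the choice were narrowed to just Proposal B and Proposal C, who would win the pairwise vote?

Proposal B is ranked above Proposal C on 27 ballots; Proposal C above Proposal B on 21.

Proposal B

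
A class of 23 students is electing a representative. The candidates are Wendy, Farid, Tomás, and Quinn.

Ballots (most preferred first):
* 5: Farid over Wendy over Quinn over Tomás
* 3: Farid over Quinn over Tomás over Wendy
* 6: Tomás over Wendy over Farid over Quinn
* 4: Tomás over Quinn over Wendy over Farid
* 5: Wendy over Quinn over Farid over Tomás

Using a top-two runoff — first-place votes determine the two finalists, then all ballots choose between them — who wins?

Round 1 first-place votes: Wendy 5, Farid 8, Tomás 10, Quinn 0. Tomás and Farid advance.
Runoff: Tomás is ranked above Farid on 10 ballots, Farid above Tomás on 13.

Farid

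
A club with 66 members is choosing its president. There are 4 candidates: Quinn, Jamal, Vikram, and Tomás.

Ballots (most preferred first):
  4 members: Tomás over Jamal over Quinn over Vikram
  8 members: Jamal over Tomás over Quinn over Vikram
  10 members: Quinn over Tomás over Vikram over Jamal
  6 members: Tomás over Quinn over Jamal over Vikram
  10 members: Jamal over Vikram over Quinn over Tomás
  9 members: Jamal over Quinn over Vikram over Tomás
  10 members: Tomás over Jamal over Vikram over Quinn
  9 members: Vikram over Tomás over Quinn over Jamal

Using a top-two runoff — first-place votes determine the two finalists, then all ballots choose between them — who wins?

Tomás

Round 1 first-place votes: Quinn 10, Jamal 27, Vikram 9, Tomás 20. Jamal and Tomás advance.
Runoff: Jamal is ranked above Tomás on 27 ballots, Tomás above Jamal on 39.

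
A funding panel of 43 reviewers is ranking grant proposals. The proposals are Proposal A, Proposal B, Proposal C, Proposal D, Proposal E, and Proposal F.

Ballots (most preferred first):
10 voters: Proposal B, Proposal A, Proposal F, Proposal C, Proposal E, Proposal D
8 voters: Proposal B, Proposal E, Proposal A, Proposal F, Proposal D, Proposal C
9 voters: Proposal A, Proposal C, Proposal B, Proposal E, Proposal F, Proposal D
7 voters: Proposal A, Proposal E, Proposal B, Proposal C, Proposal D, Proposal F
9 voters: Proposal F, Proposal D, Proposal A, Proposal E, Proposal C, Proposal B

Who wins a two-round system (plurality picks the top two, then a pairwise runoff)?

Proposal A

Round 1 first-place votes: Proposal A 16, Proposal B 18, Proposal C 0, Proposal D 0, Proposal E 0, Proposal F 9. Proposal B and Proposal A advance.
Runoff: Proposal B is ranked above Proposal A on 18 ballots, Proposal A above Proposal B on 25.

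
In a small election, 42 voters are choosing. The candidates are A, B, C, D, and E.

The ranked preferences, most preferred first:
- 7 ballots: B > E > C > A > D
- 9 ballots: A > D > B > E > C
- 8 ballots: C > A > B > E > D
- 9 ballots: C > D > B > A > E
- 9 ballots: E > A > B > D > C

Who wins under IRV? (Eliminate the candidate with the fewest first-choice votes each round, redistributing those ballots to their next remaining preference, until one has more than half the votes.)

E

Round 1: A 9, B 7, C 17, D 0, E 9. D eliminated.
Round 2: A 9, B 7, C 17, E 9. B eliminated.
Round 3: A 9, C 17, E 16. A eliminated.
Round 4: C 17, E 25. E has a majority (≥22).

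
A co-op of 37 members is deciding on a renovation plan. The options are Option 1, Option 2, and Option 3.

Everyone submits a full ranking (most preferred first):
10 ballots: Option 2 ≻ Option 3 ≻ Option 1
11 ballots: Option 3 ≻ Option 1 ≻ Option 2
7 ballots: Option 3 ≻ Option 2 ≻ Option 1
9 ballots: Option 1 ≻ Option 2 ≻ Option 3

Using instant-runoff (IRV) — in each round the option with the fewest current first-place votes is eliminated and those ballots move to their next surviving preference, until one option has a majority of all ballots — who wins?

Option 2

Round 1: Option 1 9, Option 2 10, Option 3 18. Option 1 eliminated.
Round 2: Option 2 19, Option 3 18. Option 2 has a majority (≥19).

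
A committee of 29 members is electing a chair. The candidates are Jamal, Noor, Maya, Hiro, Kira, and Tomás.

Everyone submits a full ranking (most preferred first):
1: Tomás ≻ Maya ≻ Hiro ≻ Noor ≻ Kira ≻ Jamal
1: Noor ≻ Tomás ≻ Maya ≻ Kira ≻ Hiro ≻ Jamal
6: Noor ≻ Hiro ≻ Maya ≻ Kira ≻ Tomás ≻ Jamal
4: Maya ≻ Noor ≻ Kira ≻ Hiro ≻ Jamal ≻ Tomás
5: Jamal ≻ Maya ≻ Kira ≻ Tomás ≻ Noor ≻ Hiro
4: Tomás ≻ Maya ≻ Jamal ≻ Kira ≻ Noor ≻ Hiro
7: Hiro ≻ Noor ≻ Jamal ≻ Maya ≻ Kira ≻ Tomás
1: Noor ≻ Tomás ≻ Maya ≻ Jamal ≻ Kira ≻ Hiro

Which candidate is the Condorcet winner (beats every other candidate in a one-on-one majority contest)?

Noor vs Jamal: 20–9
Noor vs Maya: 15–14
Noor vs Hiro: 21–8
Noor vs Kira: 20–9
Noor vs Tomás: 19–10
Noor beats every other candidate.

Noor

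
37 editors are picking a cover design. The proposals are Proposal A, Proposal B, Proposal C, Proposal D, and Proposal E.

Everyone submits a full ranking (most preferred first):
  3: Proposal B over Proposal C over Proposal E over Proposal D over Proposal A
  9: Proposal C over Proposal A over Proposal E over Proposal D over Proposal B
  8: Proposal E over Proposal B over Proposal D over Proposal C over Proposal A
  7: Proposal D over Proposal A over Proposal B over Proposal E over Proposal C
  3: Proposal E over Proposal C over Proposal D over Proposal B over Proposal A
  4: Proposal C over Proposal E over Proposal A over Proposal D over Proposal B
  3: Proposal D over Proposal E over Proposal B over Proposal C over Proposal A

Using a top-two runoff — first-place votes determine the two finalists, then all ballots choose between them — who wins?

Round 1 first-place votes: Proposal A 0, Proposal B 3, Proposal C 13, Proposal D 10, Proposal E 11. Proposal C and Proposal E advance.
Runoff: Proposal C is ranked above Proposal E on 16 ballots, Proposal E above Proposal C on 21.

Proposal E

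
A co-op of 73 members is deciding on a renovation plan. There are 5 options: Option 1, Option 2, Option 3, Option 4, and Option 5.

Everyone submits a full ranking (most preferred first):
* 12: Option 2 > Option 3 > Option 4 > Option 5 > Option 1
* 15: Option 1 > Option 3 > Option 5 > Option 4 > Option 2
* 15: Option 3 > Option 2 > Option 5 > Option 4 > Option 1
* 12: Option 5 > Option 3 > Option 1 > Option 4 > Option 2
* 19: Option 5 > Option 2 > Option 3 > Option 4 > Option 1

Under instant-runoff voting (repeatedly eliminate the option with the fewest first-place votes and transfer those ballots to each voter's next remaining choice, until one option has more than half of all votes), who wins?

Option 3

Round 1: Option 1 15, Option 2 12, Option 3 15, Option 4 0, Option 5 31. Option 4 eliminated.
Round 2: Option 1 15, Option 2 12, Option 3 15, Option 5 31. Option 2 eliminated.
Round 3: Option 1 15, Option 3 27, Option 5 31. Option 1 eliminated.
Round 4: Option 3 42, Option 5 31. Option 3 has a majority (≥37).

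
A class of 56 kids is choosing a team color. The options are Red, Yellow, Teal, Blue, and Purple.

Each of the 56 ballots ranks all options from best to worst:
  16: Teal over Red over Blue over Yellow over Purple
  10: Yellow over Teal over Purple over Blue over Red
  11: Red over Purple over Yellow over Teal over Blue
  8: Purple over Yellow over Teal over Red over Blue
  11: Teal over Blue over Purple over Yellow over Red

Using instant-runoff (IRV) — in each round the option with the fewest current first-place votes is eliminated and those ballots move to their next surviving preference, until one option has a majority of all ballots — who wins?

Round 1: Red 11, Yellow 10, Teal 27, Blue 0, Purple 8. Blue eliminated.
Round 2: Red 11, Yellow 10, Teal 27, Purple 8. Purple eliminated.
Round 3: Red 11, Yellow 18, Teal 27. Red eliminated.
Round 4: Yellow 29, Teal 27. Yellow has a majority (≥29).

Yellow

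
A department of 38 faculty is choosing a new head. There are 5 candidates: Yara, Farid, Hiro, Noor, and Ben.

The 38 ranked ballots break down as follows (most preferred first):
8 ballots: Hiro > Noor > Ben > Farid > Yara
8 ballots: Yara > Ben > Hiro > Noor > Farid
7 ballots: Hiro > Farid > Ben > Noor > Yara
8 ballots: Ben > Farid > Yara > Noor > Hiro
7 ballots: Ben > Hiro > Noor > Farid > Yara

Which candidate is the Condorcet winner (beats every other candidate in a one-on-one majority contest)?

Ben vs Yara: 30–8
Ben vs Farid: 31–7
Ben vs Hiro: 23–15
Ben vs Noor: 30–8
Ben beats every other candidate.

Ben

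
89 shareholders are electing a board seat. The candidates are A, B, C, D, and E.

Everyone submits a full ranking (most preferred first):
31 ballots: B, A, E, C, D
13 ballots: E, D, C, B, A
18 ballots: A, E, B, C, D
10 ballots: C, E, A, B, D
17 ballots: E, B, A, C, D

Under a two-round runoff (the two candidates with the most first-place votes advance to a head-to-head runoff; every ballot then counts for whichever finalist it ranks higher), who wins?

Round 1 first-place votes: A 18, B 31, C 10, D 0, E 30. B and E advance.
Runoff: B is ranked above E on 31 ballots, E above B on 58.

E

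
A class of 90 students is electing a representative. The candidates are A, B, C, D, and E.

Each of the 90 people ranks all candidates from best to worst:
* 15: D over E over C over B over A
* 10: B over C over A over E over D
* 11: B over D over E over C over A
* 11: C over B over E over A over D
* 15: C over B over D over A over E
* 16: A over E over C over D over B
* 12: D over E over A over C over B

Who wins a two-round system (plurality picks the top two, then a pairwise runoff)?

C

Round 1 first-place votes: A 16, B 21, C 26, D 27, E 0. D and C advance.
Runoff: D is ranked above C on 38 ballots, C above D on 52.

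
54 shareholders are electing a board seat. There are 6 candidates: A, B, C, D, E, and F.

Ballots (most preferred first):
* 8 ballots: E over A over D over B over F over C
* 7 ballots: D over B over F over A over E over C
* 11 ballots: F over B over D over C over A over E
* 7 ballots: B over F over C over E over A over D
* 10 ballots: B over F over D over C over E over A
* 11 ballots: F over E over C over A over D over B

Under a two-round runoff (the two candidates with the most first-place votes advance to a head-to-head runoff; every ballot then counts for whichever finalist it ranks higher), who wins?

Round 1 first-place votes: A 0, B 17, C 0, D 7, E 8, F 22. F and B advance.
Runoff: F is ranked above B on 22 ballots, B above F on 32.

B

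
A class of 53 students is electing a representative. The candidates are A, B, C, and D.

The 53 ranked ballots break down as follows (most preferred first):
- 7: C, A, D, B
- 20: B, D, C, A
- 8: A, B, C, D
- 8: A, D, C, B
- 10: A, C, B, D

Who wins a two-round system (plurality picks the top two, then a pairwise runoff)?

Round 1 first-place votes: A 26, B 20, C 7, D 0. A and B advance.
Runoff: A is ranked above B on 33 ballots, B above A on 20.

A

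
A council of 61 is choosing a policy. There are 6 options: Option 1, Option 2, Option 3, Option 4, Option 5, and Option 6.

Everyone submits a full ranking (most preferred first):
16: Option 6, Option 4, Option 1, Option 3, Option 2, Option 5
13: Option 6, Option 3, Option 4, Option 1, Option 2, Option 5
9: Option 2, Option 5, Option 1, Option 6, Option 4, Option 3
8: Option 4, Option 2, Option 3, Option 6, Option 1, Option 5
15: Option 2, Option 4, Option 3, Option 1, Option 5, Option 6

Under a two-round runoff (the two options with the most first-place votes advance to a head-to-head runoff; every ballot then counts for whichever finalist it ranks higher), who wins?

Round 1 first-place votes: Option 1 0, Option 2 24, Option 3 0, Option 4 8, Option 5 0, Option 6 29. Option 6 and Option 2 advance.
Runoff: Option 6 is ranked above Option 2 on 29 ballots, Option 2 above Option 6 on 32.

Option 2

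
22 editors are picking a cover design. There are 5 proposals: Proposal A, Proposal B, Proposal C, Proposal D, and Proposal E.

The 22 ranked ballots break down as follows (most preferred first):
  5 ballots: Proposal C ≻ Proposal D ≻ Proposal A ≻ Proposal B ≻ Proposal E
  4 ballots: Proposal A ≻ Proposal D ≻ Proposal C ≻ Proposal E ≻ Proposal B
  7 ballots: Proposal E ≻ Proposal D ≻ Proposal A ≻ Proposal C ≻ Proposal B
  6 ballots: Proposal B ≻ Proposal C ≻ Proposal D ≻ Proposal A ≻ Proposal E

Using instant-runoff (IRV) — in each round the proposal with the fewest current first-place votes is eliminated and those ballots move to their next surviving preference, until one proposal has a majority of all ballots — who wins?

Round 1: Proposal A 4, Proposal B 6, Proposal C 5, Proposal D 0, Proposal E 7. Proposal D eliminated.
Round 2: Proposal A 4, Proposal B 6, Proposal C 5, Proposal E 7. Proposal A eliminated.
Round 3: Proposal B 6, Proposal C 9, Proposal E 7. Proposal B eliminated.
Round 4: Proposal C 15, Proposal E 7. Proposal C has a majority (≥12).

Proposal C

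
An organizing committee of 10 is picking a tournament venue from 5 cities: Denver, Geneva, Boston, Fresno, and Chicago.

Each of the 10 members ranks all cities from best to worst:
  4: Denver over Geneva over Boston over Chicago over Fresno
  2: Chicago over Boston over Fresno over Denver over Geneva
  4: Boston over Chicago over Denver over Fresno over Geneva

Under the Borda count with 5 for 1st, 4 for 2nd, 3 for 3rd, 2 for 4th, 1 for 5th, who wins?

Denver: 4×5 + 2×2 + 4×3 = 36
Geneva: 4×4 + 2×1 + 4×1 = 22
Boston: 4×3 + 2×4 + 4×5 = 40
Fresno: 4×1 + 2×3 + 4×2 = 18
Chicago: 4×2 + 2×5 + 4×4 = 34

Boston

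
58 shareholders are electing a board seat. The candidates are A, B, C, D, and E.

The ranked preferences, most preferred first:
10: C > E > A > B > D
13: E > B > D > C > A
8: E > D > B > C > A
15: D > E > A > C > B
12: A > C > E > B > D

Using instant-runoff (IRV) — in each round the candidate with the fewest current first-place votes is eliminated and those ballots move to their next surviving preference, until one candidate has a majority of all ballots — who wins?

Round 1: A 12, B 0, C 10, D 15, E 21. B eliminated.
Round 2: A 12, C 10, D 15, E 21. C eliminated.
Round 3: A 12, D 15, E 31. E has a majority (≥30).

E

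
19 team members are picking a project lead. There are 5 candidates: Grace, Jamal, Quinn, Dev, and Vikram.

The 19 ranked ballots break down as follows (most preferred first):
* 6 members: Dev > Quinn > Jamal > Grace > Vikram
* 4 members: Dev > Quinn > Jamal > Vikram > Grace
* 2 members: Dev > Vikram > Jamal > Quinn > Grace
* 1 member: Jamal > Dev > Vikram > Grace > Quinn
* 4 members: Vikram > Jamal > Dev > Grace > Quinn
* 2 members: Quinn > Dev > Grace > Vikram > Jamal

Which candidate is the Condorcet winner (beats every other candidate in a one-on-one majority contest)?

Dev vs Grace: 19–0
Dev vs Jamal: 14–5
Dev vs Quinn: 17–2
Dev vs Vikram: 15–4
Dev beats every other candidate.

Dev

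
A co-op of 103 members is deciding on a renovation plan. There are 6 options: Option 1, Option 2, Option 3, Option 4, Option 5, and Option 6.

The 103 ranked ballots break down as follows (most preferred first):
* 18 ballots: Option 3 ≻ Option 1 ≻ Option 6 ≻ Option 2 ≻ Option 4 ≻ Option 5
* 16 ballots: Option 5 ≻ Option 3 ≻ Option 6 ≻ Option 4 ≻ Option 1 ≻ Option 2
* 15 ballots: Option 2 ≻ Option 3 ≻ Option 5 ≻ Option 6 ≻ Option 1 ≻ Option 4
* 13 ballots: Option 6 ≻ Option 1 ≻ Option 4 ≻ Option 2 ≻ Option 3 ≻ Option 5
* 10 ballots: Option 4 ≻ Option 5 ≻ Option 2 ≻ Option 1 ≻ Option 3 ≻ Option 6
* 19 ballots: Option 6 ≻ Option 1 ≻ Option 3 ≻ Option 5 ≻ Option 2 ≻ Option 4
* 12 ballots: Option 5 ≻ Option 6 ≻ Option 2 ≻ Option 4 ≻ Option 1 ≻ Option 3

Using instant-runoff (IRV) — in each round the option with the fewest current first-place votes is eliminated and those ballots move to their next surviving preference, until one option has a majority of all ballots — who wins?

Round 1: Option 1 0, Option 2 15, Option 3 18, Option 4 10, Option 5 28, Option 6 32. Option 1 eliminated.
Round 2: Option 2 15, Option 3 18, Option 4 10, Option 5 28, Option 6 32. Option 4 eliminated.
Round 3: Option 2 15, Option 3 18, Option 5 38, Option 6 32. Option 2 eliminated.
Round 4: Option 3 33, Option 5 38, Option 6 32. Option 6 eliminated.
Round 5: Option 3 65, Option 5 38. Option 3 has a majority (≥52).

Option 3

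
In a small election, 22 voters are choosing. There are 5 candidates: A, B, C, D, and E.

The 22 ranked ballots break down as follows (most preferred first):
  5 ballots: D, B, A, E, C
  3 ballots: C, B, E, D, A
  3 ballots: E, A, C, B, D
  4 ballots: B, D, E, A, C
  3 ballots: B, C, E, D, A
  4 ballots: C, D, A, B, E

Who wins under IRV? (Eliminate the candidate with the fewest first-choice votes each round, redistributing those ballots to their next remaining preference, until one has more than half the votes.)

B

Round 1: A 0, B 7, C 7, D 5, E 3. A eliminated.
Round 2: B 7, C 7, D 5, E 3. E eliminated.
Round 3: B 7, C 10, D 5. D eliminated.
Round 4: B 12, C 10. B has a majority (≥12).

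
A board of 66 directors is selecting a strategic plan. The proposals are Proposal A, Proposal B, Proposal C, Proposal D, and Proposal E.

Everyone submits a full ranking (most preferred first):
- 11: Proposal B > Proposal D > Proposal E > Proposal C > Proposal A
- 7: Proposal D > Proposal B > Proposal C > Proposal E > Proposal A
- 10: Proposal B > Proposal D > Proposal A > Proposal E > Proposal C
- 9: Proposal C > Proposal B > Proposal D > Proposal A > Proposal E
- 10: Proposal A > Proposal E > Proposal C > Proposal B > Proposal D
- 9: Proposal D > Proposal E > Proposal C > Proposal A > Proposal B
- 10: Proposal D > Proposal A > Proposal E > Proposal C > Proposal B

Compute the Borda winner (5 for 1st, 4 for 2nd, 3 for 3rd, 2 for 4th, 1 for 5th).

Proposal A: 11×1 + 7×1 + 10×3 + 9×2 + 10×5 + 9×2 + 10×4 = 174
Proposal B: 11×5 + 7×4 + 10×5 + 9×4 + 10×2 + 9×1 + 10×1 = 208
Proposal C: 11×2 + 7×3 + 10×1 + 9×5 + 10×3 + 9×3 + 10×2 = 175
Proposal D: 11×4 + 7×5 + 10×4 + 9×3 + 10×1 + 9×5 + 10×5 = 251
Proposal E: 11×3 + 7×2 + 10×2 + 9×1 + 10×4 + 9×4 + 10×3 = 182

Proposal D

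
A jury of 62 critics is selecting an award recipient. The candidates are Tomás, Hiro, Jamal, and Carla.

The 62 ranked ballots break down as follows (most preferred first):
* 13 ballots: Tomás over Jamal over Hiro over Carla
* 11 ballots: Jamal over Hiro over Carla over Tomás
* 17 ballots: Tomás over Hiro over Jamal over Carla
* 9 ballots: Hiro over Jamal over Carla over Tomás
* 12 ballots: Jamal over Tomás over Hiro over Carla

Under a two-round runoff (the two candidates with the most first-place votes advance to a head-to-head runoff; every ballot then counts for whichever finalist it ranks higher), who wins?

Jamal

Round 1 first-place votes: Tomás 30, Hiro 9, Jamal 23, Carla 0. Tomás and Jamal advance.
Runoff: Tomás is ranked above Jamal on 30 ballots, Jamal above Tomás on 32.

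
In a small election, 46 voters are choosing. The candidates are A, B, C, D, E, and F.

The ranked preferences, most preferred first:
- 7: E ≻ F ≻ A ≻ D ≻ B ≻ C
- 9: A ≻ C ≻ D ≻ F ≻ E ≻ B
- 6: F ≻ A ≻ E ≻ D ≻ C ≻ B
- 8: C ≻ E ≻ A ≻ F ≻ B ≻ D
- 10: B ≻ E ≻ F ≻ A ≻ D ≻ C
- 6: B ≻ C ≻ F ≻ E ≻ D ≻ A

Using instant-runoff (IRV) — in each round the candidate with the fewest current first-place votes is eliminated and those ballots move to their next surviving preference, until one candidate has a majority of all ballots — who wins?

A

Round 1: A 9, B 16, C 8, D 0, E 7, F 6. D eliminated.
Round 2: A 9, B 16, C 8, E 7, F 6. F eliminated.
Round 3: A 15, B 16, C 8, E 7. E eliminated.
Round 4: A 22, B 16, C 8. C eliminated.
Round 5: A 30, B 16. A has a majority (≥24).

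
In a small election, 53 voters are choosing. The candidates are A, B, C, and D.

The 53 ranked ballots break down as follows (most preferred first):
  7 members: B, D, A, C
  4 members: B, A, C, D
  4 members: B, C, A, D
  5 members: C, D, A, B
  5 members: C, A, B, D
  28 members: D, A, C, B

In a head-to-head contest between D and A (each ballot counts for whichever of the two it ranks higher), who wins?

D

D is ranked above A on 40 ballots; A above D on 13.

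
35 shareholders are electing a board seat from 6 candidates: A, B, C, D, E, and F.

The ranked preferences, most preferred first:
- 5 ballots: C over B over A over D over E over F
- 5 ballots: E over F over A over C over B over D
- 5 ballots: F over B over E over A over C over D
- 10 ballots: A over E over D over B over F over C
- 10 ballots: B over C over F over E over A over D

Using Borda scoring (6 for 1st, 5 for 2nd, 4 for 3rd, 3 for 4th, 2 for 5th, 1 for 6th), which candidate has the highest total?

A: 5×4 + 5×4 + 5×3 + 10×6 + 10×2 = 135
B: 5×5 + 5×2 + 5×5 + 10×3 + 10×6 = 150
C: 5×6 + 5×3 + 5×2 + 10×1 + 10×5 = 115
D: 5×3 + 5×1 + 5×1 + 10×4 + 10×1 = 75
E: 5×2 + 5×6 + 5×4 + 10×5 + 10×3 = 140
F: 5×1 + 5×5 + 5×6 + 10×2 + 10×4 = 120

B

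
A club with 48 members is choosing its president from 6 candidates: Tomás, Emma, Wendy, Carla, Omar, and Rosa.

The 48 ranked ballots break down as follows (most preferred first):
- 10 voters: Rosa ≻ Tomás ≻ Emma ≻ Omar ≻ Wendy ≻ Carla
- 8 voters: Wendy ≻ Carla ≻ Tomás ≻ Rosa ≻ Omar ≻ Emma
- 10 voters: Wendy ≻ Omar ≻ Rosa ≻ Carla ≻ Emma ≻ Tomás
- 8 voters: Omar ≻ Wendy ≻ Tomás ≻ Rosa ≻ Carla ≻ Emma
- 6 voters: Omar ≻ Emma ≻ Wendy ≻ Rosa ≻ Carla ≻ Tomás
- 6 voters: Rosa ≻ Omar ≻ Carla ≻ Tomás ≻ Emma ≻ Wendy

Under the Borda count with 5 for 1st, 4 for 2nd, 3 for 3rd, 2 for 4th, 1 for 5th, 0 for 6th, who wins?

Tomás: 10×4 + 8×3 + 10×0 + 8×3 + 6×0 + 6×2 = 100
Emma: 10×3 + 8×0 + 10×1 + 8×0 + 6×4 + 6×1 = 70
Wendy: 10×1 + 8×5 + 10×5 + 8×4 + 6×3 + 6×0 = 150
Carla: 10×0 + 8×4 + 10×2 + 8×1 + 6×1 + 6×3 = 84
Omar: 10×2 + 8×1 + 10×4 + 8×5 + 6×5 + 6×4 = 162
Rosa: 10×5 + 8×2 + 10×3 + 8×2 + 6×2 + 6×5 = 154

Omar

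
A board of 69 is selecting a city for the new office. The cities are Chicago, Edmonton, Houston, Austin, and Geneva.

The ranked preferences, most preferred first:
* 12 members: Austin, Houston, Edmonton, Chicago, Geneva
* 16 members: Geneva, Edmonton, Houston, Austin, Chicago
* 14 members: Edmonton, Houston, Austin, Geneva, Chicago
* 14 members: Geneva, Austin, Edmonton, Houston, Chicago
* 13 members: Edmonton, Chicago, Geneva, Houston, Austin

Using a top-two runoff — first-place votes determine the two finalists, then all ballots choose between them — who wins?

Round 1 first-place votes: Chicago 0, Edmonton 27, Houston 0, Austin 12, Geneva 30. Geneva and Edmonton advance.
Runoff: Geneva is ranked above Edmonton on 30 ballots, Edmonton above Geneva on 39.

Edmonton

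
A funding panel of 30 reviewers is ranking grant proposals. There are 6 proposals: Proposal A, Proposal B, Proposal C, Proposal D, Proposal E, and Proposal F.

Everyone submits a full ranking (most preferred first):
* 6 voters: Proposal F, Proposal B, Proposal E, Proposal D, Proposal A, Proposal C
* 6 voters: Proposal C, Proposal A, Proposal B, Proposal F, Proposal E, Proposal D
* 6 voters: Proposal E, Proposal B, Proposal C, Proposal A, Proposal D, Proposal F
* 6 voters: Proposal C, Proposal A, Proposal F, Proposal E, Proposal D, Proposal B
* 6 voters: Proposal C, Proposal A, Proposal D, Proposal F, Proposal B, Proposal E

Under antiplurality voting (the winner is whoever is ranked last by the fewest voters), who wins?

Proposal A

Last-place votes: Proposal A 0, Proposal B 6, Proposal C 6, Proposal D 6, Proposal E 6, Proposal F 6.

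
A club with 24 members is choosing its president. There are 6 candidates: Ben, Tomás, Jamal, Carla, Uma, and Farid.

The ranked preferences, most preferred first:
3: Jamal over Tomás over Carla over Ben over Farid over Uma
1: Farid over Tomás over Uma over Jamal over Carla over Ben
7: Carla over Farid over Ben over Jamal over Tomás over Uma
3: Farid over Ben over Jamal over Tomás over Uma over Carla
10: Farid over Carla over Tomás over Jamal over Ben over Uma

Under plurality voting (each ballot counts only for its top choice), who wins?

First-place votes: Ben 0, Tomás 0, Jamal 3, Carla 7, Uma 0, Farid 14.

Farid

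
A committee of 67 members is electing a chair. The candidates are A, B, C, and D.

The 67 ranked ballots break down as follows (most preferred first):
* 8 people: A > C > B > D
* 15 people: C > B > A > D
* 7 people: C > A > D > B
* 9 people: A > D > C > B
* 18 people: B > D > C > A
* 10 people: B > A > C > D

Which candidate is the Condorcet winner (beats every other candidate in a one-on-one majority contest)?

C vs A: 40–27
C vs B: 39–28
C vs D: 40–27
C beats every other candidate.

C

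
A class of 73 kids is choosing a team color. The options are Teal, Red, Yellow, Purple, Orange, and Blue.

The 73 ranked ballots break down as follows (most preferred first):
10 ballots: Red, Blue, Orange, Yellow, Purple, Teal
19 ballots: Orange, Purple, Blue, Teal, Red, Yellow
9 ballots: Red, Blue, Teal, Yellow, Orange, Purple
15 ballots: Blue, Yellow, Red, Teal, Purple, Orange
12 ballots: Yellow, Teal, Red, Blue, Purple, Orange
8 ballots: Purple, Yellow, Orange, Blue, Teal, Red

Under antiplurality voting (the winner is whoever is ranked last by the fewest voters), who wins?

Blue

Last-place votes: Teal 10, Red 8, Yellow 19, Purple 9, Orange 27, Blue 0.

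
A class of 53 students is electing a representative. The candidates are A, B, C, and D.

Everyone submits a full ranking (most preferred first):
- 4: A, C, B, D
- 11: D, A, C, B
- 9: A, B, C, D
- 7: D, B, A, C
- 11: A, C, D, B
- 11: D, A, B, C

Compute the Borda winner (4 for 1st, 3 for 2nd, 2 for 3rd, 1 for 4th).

A: 4×4 + 11×3 + 9×4 + 7×2 + 11×4 + 11×3 = 176
B: 4×2 + 11×1 + 9×3 + 7×3 + 11×1 + 11×2 = 100
C: 4×3 + 11×2 + 9×2 + 7×1 + 11×3 + 11×1 = 103
D: 4×1 + 11×4 + 9×1 + 7×4 + 11×2 + 11×4 = 151

A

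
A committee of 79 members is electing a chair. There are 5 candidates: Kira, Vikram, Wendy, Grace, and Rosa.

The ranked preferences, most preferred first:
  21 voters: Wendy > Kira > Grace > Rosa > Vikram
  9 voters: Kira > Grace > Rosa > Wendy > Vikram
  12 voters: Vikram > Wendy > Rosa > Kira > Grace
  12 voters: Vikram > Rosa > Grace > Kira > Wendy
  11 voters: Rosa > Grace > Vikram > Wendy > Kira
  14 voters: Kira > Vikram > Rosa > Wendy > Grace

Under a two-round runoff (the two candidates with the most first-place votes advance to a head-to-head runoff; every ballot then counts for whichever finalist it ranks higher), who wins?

Kira

Round 1 first-place votes: Kira 23, Vikram 24, Wendy 21, Grace 0, Rosa 11. Vikram and Kira advance.
Runoff: Vikram is ranked above Kira on 35 ballots, Kira above Vikram on 44.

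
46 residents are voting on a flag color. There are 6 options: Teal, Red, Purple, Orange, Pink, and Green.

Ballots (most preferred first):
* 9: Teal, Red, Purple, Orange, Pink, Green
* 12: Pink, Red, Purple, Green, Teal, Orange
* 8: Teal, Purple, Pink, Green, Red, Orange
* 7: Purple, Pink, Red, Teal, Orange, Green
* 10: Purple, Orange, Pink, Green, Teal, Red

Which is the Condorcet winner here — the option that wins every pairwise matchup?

Purple vs Teal: 29–17
Purple vs Red: 25–21
Purple vs Orange: 46–0
Purple vs Pink: 34–12
Purple vs Green: 46–0
Purple beats every other option.

Purple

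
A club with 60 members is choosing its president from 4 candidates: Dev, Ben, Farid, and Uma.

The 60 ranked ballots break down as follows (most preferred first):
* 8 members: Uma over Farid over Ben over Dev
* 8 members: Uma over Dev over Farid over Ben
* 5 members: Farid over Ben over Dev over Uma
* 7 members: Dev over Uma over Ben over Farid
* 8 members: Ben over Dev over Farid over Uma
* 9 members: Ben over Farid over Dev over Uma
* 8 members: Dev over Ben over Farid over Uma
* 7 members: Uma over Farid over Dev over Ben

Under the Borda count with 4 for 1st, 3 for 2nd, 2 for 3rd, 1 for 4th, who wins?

Dev

Dev: 8×1 + 8×3 + 5×2 + 7×4 + 8×3 + 9×2 + 8×4 + 7×2 = 158
Ben: 8×2 + 8×1 + 5×3 + 7×2 + 8×4 + 9×4 + 8×3 + 7×1 = 152
Farid: 8×3 + 8×2 + 5×4 + 7×1 + 8×2 + 9×3 + 8×2 + 7×3 = 147
Uma: 8×4 + 8×4 + 5×1 + 7×3 + 8×1 + 9×1 + 8×1 + 7×4 = 143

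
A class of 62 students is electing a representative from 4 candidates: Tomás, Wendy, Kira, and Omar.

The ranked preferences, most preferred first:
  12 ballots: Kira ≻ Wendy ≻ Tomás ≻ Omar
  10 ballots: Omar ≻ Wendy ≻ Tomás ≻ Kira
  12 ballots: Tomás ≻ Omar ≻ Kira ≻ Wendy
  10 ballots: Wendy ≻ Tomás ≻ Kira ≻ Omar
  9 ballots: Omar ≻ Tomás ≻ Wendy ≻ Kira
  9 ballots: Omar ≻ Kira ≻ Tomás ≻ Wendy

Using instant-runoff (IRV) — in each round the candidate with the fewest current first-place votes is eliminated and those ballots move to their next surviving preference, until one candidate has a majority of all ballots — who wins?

Round 1: Tomás 12, Wendy 10, Kira 12, Omar 28. Wendy eliminated.
Round 2: Tomás 22, Kira 12, Omar 28. Kira eliminated.
Round 3: Tomás 34, Omar 28. Tomás has a majority (≥32).

Tomás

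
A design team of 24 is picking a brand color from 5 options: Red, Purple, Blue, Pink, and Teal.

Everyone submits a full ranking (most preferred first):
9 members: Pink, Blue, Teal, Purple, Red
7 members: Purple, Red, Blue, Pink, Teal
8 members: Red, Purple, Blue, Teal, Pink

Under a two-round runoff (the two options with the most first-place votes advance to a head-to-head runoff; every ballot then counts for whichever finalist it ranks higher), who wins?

Round 1 first-place votes: Red 8, Purple 7, Blue 0, Pink 9, Teal 0. Pink and Red advance.
Runoff: Pink is ranked above Red on 9 ballots, Red above Pink on 15.

Red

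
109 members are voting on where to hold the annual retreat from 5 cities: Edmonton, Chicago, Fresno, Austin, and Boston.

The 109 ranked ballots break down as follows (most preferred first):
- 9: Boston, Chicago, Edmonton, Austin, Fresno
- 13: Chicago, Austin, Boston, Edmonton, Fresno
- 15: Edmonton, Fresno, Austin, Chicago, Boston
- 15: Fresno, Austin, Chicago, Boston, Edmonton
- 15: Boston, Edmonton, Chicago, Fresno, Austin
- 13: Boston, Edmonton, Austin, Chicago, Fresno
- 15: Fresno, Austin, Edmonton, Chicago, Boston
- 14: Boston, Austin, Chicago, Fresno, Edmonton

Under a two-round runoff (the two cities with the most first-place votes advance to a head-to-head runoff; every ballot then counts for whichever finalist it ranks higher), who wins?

Boston

Round 1 first-place votes: Edmonton 15, Chicago 13, Fresno 30, Austin 0, Boston 51. Boston and Fresno advance.
Runoff: Boston is ranked above Fresno on 64 ballots, Fresno above Boston on 45.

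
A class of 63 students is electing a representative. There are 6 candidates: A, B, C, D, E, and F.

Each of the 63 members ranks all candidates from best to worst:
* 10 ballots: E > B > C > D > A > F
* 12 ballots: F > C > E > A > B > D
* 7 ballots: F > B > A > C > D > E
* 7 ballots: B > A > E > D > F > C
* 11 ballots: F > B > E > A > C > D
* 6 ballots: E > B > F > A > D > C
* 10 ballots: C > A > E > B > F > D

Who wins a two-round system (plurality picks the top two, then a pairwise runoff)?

Round 1 first-place votes: A 0, B 7, C 10, D 0, E 16, F 30. F and E advance.
Runoff: F is ranked above E on 30 ballots, E above F on 33.

E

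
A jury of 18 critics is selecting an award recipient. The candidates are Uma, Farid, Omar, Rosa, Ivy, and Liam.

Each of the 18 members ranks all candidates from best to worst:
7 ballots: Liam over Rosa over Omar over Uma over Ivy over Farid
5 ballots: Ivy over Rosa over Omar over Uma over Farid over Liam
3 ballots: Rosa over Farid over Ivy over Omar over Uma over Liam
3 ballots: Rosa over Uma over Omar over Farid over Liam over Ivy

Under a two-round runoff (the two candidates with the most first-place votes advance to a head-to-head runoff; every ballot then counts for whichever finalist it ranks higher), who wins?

Round 1 first-place votes: Uma 0, Farid 0, Omar 0, Rosa 6, Ivy 5, Liam 7. Liam and Rosa advance.
Runoff: Liam is ranked above Rosa on 7 ballots, Rosa above Liam on 11.

Rosa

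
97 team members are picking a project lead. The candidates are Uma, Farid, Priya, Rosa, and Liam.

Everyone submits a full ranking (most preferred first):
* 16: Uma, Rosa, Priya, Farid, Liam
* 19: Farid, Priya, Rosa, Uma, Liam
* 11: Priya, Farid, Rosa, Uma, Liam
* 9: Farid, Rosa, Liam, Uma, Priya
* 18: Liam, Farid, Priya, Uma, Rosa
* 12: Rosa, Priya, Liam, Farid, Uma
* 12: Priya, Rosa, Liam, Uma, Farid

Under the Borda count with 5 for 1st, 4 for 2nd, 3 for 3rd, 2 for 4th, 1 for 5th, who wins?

Priya

Uma: 16×5 + 19×2 + 11×2 + 9×2 + 18×2 + 12×1 + 12×2 = 230
Farid: 16×2 + 19×5 + 11×4 + 9×5 + 18×4 + 12×2 + 12×1 = 324
Priya: 16×3 + 19×4 + 11×5 + 9×1 + 18×3 + 12×4 + 12×5 = 350
Rosa: 16×4 + 19×3 + 11×3 + 9×4 + 18×1 + 12×5 + 12×4 = 316
Liam: 16×1 + 19×1 + 11×1 + 9×3 + 18×5 + 12×3 + 12×3 = 235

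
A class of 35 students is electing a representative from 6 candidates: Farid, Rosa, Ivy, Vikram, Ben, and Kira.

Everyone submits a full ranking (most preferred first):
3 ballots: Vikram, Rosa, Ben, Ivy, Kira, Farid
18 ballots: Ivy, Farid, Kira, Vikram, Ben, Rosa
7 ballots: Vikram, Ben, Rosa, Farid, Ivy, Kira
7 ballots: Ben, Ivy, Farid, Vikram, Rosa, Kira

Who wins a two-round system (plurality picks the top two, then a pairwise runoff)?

Ivy

Round 1 first-place votes: Farid 0, Rosa 0, Ivy 18, Vikram 10, Ben 7, Kira 0. Ivy and Vikram advance.
Runoff: Ivy is ranked above Vikram on 25 ballots, Vikram above Ivy on 10.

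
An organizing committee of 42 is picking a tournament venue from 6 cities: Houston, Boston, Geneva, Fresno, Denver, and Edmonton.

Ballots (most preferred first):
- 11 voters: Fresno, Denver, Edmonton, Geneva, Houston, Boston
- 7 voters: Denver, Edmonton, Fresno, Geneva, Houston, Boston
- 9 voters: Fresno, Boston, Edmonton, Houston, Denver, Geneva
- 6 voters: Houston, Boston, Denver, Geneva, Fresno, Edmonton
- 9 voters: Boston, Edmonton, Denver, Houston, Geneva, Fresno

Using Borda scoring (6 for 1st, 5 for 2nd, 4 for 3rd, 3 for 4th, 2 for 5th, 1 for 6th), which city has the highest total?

Denver

Houston: 11×2 + 7×2 + 9×3 + 6×6 + 9×3 = 126
Boston: 11×1 + 7×1 + 9×5 + 6×5 + 9×6 = 147
Geneva: 11×3 + 7×3 + 9×1 + 6×3 + 9×2 = 99
Fresno: 11×6 + 7×4 + 9×6 + 6×2 + 9×1 = 169
Denver: 11×5 + 7×6 + 9×2 + 6×4 + 9×4 = 175
Edmonton: 11×4 + 7×5 + 9×4 + 6×1 + 9×5 = 166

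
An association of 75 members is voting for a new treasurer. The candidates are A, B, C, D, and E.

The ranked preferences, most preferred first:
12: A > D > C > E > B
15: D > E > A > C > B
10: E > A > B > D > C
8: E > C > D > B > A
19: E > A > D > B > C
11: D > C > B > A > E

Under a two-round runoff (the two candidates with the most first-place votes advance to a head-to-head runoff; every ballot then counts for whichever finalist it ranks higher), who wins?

Round 1 first-place votes: A 12, B 0, C 0, D 26, E 37. E and D advance.
Runoff: E is ranked above D on 37 ballots, D above E on 38.

D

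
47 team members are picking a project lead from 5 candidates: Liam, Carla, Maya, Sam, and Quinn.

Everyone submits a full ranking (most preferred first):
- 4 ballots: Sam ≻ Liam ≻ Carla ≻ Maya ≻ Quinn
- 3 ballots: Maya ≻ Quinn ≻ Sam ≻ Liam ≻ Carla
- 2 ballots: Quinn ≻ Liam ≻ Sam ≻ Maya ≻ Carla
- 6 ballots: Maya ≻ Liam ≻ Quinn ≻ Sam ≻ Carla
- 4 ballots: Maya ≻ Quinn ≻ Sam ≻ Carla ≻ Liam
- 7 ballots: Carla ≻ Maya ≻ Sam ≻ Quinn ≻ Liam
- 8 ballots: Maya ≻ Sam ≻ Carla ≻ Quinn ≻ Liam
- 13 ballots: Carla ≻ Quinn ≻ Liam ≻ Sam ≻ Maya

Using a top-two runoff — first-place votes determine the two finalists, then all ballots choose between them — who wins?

Carla

Round 1 first-place votes: Liam 0, Carla 20, Maya 21, Sam 4, Quinn 2. Maya and Carla advance.
Runoff: Maya is ranked above Carla on 23 ballots, Carla above Maya on 24.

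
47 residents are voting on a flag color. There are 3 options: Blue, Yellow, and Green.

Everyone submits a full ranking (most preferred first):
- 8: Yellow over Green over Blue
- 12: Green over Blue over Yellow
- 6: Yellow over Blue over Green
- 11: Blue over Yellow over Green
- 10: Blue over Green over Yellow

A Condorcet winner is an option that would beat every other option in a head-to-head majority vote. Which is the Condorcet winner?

Blue

Blue vs Yellow: 33–14
Blue vs Green: 27–20
Blue beats every other option.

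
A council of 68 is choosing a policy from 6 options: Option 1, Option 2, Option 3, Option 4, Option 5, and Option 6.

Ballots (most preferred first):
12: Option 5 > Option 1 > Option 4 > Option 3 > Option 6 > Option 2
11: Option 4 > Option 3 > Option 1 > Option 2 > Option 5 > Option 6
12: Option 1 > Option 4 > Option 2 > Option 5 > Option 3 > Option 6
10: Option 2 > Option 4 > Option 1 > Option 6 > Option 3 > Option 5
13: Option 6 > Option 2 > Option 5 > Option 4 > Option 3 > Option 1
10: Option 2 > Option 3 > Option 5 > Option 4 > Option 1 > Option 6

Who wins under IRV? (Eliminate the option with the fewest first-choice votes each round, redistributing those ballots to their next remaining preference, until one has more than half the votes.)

Round 1: Option 1 12, Option 2 20, Option 3 0, Option 4 11, Option 5 12, Option 6 13. Option 3 eliminated.
Round 2: Option 1 12, Option 2 20, Option 4 11, Option 5 12, Option 6 13. Option 4 eliminated.
Round 3: Option 1 23, Option 2 20, Option 5 12, Option 6 13. Option 5 eliminated.
Round 4: Option 1 35, Option 2 20, Option 6 13. Option 1 has a majority (≥35).

Option 1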